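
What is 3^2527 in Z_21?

3

2527 in binary is 100111011111, i.e. 2527 = 2048 + 256 + 128 + 64 + 16 + 8 + 4 + 2 + 1.
3^1 ≡ 3 (mod 21)
3^2 ≡ 3^2 = 9 (mod 21)
3^4 ≡ 9^2 = 81 ≡ 18 (mod 21)
3^8 ≡ 18^2 = 324 ≡ 9 (mod 21)
3^16 ≡ 9^2 = 81 ≡ 18 (mod 21)
3^32 ≡ 18^2 = 324 ≡ 9 (mod 21)
3^64 ≡ 9^2 = 81 ≡ 18 (mod 21)
3^128 ≡ 18^2 = 324 ≡ 9 (mod 21)
3^256 ≡ 9^2 = 81 ≡ 18 (mod 21)
3^512 ≡ 18^2 = 324 ≡ 9 (mod 21)
3^1024 ≡ 9^2 = 81 ≡ 18 (mod 21)
3^2048 ≡ 18^2 = 324 ≡ 9 (mod 21)
3^2527 = 3^2048 * 3^256 * 3^128 * 3^64 * 3^16 * 3^8 * 3^4 * 3^2 * 3^1 ≡ 9 * 18 * 9 * 18 * 18 * 9 * 18 * 9 * 3 (mod 21).
Accumulate the product:
9 * 18 = 162 ≡ 15
15 * 9 = 135 ≡ 9
9 * 18 = 162 ≡ 15
15 * 18 = 270 ≡ 18
18 * 9 = 162 ≡ 15
15 * 18 = 270 ≡ 18
18 * 9 = 162 ≡ 15
15 * 3 = 45 ≡ 3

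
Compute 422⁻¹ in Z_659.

114

Run the extended Euclidean algorithm:
659 = 1×422 + 237
422 = 1×237 + 185
237 = 1×185 + 52
185 = 3×52 + 29
52 = 1×29 + 23
29 = 1×23 + 6
23 = 3×6 + 5
6 = 1×5 + 1
5 = 5×1 + 0
gcd(422, 659) = 1, so the inverse exists.
Bézout: 1 = −73×659 + 114×422.
So 422⁻¹ ≡ 114 (mod 659).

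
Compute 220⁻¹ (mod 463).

322

By the extended Euclidean algorithm:
463 = 2*220 + 23
220 = 9*23 + 13
23 = 1*13 + 10
13 = 1*10 + 3
10 = 3*3 + 1
3 = 3*1 + 0
gcd(220, 463) = 1, so the inverse exists.
Back-substitute for 1:
1 = 1*10 − 3*3
  = −3*13 + 4*10
  = 4*23 − 7*13
  = −7*220 + 67*23
  = 67*463 − 141*220
So 220⁻¹ ≡ −141 ≡ 322 (mod 463).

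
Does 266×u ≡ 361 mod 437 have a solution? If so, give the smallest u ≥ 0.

gcd(266, 437) = 19, and 19 | 361, so solutions exist.
Divide through by 19: 14×u = 19 (mod 23).
14⁻¹ ≡ 5 (mod 23).
u ≡ 5×19 ≡ 3 (mod 23).
The smallest non-negative solution is u = 3.

3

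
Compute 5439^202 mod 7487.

202 in binary is 11001010, i.e. 202 = 128 + 64 + 8 + 2.
5439^1 ≡ 5439 (mod 7487)
5439^2 ≡ 5439^2 = 29582721 ≡ 1584 (mod 7487)
5439^4 ≡ 1584^2 = 2509056 ≡ 911 (mod 7487)
5439^8 ≡ 911^2 = 829921 ≡ 6351 (mod 7487)
5439^16 ≡ 6351^2 = 40335201 ≡ 2732 (mod 7487)
5439^32 ≡ 2732^2 = 7463824 ≡ 6772 (mod 7487)
5439^64 ≡ 6772^2 = 45859984 ≡ 2109 (mod 7487)
5439^128 ≡ 2109^2 = 4447881 ≡ 603 (mod 7487)
5439^202 = 5439^128 × 5439^64 × 5439^8 × 5439^2 ≡ 603 × 2109 × 6351 × 1584 (mod 7487).
Accumulate the product:
603 × 2109 = 1271727 ≡ 6424
6424 × 6351 = 40798824 ≡ 2161
2161 × 1584 = 3423024 ≡ 1465

1465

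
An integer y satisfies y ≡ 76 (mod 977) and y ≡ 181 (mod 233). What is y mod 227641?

78236

977⁻¹ mod 233: 977*145 ≡ 1 (mod 233), so 977⁻¹ ≡ 145.
y = 76 + 977*((181 − 76)*145 mod 233) = 76 + 977*80 = 78236.
Check: 78236 mod 977 = 76, 78236 mod 233 = 181. ✓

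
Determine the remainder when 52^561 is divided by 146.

By square-and-multiply:
561 in binary is 1000110001, i.e. 561 = 512 + 32 + 16 + 1.
52^1 ≡ 52 (mod 146)
52^2 ≡ 52^2 = 2704 ≡ 76 (mod 146)
52^4 ≡ 76^2 = 5776 ≡ 82 (mod 146)
52^8 ≡ 82^2 = 6724 ≡ 8 (mod 146)
52^16 ≡ 8^2 = 64 (mod 146)
52^32 ≡ 64^2 = 4096 ≡ 8 (mod 146)
52^64 ≡ 8^2 = 64 (mod 146)
52^128 ≡ 64^2 = 4096 ≡ 8 (mod 146)
52^256 ≡ 8^2 = 64 (mod 146)
52^512 ≡ 64^2 = 4096 ≡ 8 (mod 146)
52^561 = 52^512 × 52^32 × 52^16 × 52^1 ≡ 8 × 8 × 64 × 52 (mod 146).
Accumulate the product:
8 × 8 = 64
64 × 64 = 4096 ≡ 8
8 × 52 = 416 ≡ 124

124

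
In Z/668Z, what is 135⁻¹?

668 = 4×135 + 128
135 = 1×128 + 7
128 = 18×7 + 2
7 = 3×2 + 1
2 = 2×1 + 0
gcd(135, 668) = 1, so the inverse exists.
Back-substitute for 1:
1 = 1×7 − 3×2
  = −3×128 + 55×7
  = 55×135 − 58×128
  = −58×668 + 287×135
So 135⁻¹ ≡ 287 (mod 668).

287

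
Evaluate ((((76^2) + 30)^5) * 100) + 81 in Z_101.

16

(76)^2 ≡ 19 (mod 101)
19 + 30 = 49
(49)^5 ≡ 65 (mod 101)
65 * 100 = 6500 ≡ 36 (mod 101)
36 + 81 = 117 ≡ 16 (mod 101)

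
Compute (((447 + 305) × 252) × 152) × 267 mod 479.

109

447 + 305 = 752 ≡ 273 (mod 479)
273 × 252 = 68796 ≡ 299 (mod 479)
299 × 152 = 45448 ≡ 422 (mod 479)
422 × 267 = 112674 ≡ 109 (mod 479)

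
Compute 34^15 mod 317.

244

15 in binary is 1111, i.e. 15 = 8 + 4 + 2 + 1.
34^1 ≡ 34 (mod 317)
34^2 ≡ 34^2 = 1156 ≡ 205 (mod 317)
34^4 ≡ 205^2 = 42025 ≡ 181 (mod 317)
34^8 ≡ 181^2 = 32761 ≡ 110 (mod 317)
34^15 = 34^8 * 34^4 * 34^2 * 34^1 ≡ 110 * 181 * 205 * 34 (mod 317).
Accumulate the product:
110 * 181 = 19910 ≡ 256
256 * 205 = 52480 ≡ 175
175 * 34 = 5950 ≡ 244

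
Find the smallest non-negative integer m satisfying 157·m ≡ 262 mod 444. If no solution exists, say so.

gcd(157, 444) = 1, so a unique solution mod 444 exists.
157⁻¹ ≡ 181 (mod 444).
m ≡ 181·262 ≡ 358 (mod 444).

358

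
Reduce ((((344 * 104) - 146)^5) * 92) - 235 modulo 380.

344 * 104 = 35776 ≡ 56 (mod 380)
56 - 146 = -90 ≡ 290 (mod 380)
(290)^5 ≡ 180 (mod 380)
180 * 92 = 16560 ≡ 220 (mod 380)
220 - 235 = -15 ≡ 365 (mod 380)

365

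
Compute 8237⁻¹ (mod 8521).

30

Apply the Euclidean algorithm and back-substitute:
8521 = 1·8237 + 284
8237 = 29·284 + 1
284 = 284·1 + 0
gcd(8237, 8521) = 1, so the inverse exists.
Back-substitute for 1:
1 = 1·8237 − 29·284
  = −29·8521 + 30·8237
So 8237⁻¹ ≡ 30 (mod 8521).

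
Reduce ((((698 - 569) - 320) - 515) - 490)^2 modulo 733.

698 - 569 = 129
129 - 320 = -191 ≡ 542 (mod 733)
542 - 515 = 27
27 - 490 = -463 ≡ 270 (mod 733)
(270)^2 ≡ 333 (mod 733)

333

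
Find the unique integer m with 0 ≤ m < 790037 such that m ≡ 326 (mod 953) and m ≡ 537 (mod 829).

441565

953⁻¹ mod 829: 953·234 ≡ 1 (mod 829), so 953⁻¹ ≡ 234.
m = 326 + 953·((537 − 326)·234 mod 829) = 326 + 953·463 = 441565.
Check: 441565 mod 953 = 326, 441565 mod 829 = 537. ✓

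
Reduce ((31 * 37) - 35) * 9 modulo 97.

17

31 * 37 = 1147 ≡ 80 (mod 97)
80 - 35 = 45
45 * 9 = 405 ≡ 17 (mod 97)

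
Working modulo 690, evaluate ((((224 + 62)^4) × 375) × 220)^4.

510

224 + 62 = 286
(286)^4 ≡ 616 (mod 690)
616 × 375 = 231000 ≡ 540 (mod 690)
540 × 220 = 118800 ≡ 120 (mod 690)
(120)^4 ≡ 510 (mod 690)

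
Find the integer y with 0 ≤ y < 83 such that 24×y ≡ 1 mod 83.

Run the extended Euclidean algorithm:
83 = 3×24 + 11
24 = 2×11 + 2
11 = 5×2 + 1
2 = 2×1 + 0
gcd(24, 83) = 1, so the inverse exists.
Bézout: 1 = 11×83 − 38×24.
So 24⁻¹ ≡ −38 ≡ 45 (mod 83).

45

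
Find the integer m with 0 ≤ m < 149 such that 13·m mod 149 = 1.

23

Run the extended Euclidean algorithm:
149 = 11*13 + 6
13 = 2*6 + 1
6 = 6*1 + 0
gcd(13, 149) = 1, so the inverse exists.
Back-substitute for 1:
1 = 1*13 − 2*6
  = −2*149 + 23*13
So 13⁻¹ ≡ 23 (mod 149).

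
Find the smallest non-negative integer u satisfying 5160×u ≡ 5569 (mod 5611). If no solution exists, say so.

gcd(5160, 5611) = 1, so a unique solution mod 5611 exists.
5160⁻¹ ≡ 423 (mod 5611).
u ≡ 423×5569 ≡ 4678 (mod 5611).

4678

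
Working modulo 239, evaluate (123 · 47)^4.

123 · 47 = 5781 ≡ 45 (mod 239)
(45)^4 ≡ 102 (mod 239)

102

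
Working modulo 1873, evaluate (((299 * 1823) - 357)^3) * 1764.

771

299 * 1823 = 545077 ≡ 34 (mod 1873)
34 - 357 = -323 ≡ 1550 (mod 1873)
(1550)^3 ≡ 749 (mod 1873)
749 * 1764 = 1321236 ≡ 771 (mod 1873)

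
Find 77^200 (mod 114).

200 in binary is 11001000, i.e. 200 = 128 + 64 + 8.
77^1 ≡ 77 (mod 114)
77^2 ≡ 77^2 = 5929 ≡ 1 (mod 114)
77^4 ≡ 1^2 = 1 (mod 114)
77^8 ≡ 1^2 = 1 (mod 114)
77^16 ≡ 1^2 = 1 (mod 114)
77^32 ≡ 1^2 = 1 (mod 114)
77^64 ≡ 1^2 = 1 (mod 114)
77^128 ≡ 1^2 = 1 (mod 114)
77^200 = 77^128 * 77^64 * 77^8 ≡ 1 * 1 * 1 (mod 114).
Accumulate the product:
1 * 1 = 1
1 * 1 = 1

1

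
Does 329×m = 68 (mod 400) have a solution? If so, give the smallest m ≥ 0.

292

gcd(329, 400) = 1, so a unique solution mod 400 exists.
329⁻¹ ≡ 169 (mod 400).
m ≡ 169×68 ≡ 292 (mod 400).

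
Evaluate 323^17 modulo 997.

929

Using repeated squaring:
323^1 ≡ 323 (mod 997)
323^2 ≡ 323^2 = 104329 ≡ 641 (mod 997)
323^4 ≡ 641^2 = 410881 ≡ 117 (mod 997)
323^8 ≡ 117^2 = 13689 ≡ 728 (mod 997)
323^16 ≡ 728^2 = 529984 ≡ 577 (mod 997)
323^17 = 323^16 * 323^1 ≡ 577 * 323 (mod 997).
577 * 323 = 186371 ≡ 929 (mod 997).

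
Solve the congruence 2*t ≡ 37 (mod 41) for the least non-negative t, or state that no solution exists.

gcd(2, 41) = 1, so a unique solution mod 41 exists.
2⁻¹ ≡ 21 (mod 41).
t ≡ 21*37 ≡ 39 (mod 41).

39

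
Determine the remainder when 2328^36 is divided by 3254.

650

Compute successive squares:
36 in binary is 100100, i.e. 36 = 32 + 4.
2328^1 ≡ 2328 (mod 3254)
2328^2 ≡ 2328^2 = 5419584 ≡ 1674 (mod 3254)
2328^4 ≡ 1674^2 = 2802276 ≡ 582 (mod 3254)
2328^8 ≡ 582^2 = 338724 ≡ 308 (mod 3254)
2328^16 ≡ 308^2 = 94864 ≡ 498 (mod 3254)
2328^32 ≡ 498^2 = 248004 ≡ 700 (mod 3254)
2328^36 = 2328^32 × 2328^4 ≡ 700 × 582 (mod 3254).
700 × 582 = 407400 ≡ 650 (mod 3254).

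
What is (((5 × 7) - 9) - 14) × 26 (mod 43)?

11

5 × 7 = 35
35 - 9 = 26
26 - 14 = 12
12 × 26 = 312 ≡ 11 (mod 43)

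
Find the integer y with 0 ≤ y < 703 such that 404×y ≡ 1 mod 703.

Apply the Euclidean algorithm and back-substitute:
703 = 1*404 + 299
404 = 1*299 + 105
299 = 2*105 + 89
105 = 1*89 + 16
89 = 5*16 + 9
16 = 1*9 + 7
9 = 1*7 + 2
7 = 3*2 + 1
2 = 2*1 + 0
gcd(404, 703) = 1, so the inverse exists.
Back-substitute for 1:
1 = 1*7 − 3*2
  = −3*9 + 4*7
  = 4*16 − 7*9
  = −7*89 + 39*16
  = 39*105 − 46*89
  = −46*299 + 131*105
  = 131*404 − 177*299
  = −177*703 + 308*404
So 404⁻¹ ≡ 308 (mod 703).

308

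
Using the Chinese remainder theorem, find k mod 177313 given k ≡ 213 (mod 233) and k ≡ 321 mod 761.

233⁻¹ mod 761: 233·405 ≡ 1 (mod 761), so 233⁻¹ ≡ 405.
k = 213 + 233·((321 − 213)·405 mod 761) = 213 + 233·363 = 84792.

84792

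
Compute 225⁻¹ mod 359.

Apply the Euclidean algorithm and back-substitute:
359 = 1*225 + 134
225 = 1*134 + 91
134 = 1*91 + 43
91 = 2*43 + 5
43 = 8*5 + 3
5 = 1*3 + 2
3 = 1*2 + 1
2 = 2*1 + 0
gcd(225, 359) = 1, so the inverse exists.
Back-substitute for 1:
1 = 1*3 − 1*2
  = −1*5 + 2*3
  = 2*43 − 17*5
  = −17*91 + 36*43
  = 36*134 − 53*91
  = −53*225 + 89*134
  = 89*359 − 142*225
So 225⁻¹ ≡ −142 ≡ 217 (mod 359).

217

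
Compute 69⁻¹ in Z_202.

202 = 2*69 + 64
69 = 1*64 + 5
64 = 12*5 + 4
5 = 1*4 + 1
4 = 4*1 + 0
gcd(69, 202) = 1, so the inverse exists.
Back-substitute for 1:
1 = 1*5 − 1*4
  = −1*64 + 13*5
  = 13*69 − 14*64
  = −14*202 + 41*69
So 69⁻¹ ≡ 41 (mod 202).

41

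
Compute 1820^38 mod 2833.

738

38 in binary is 100110, i.e. 38 = 32 + 4 + 2.
1820^1 ≡ 1820 (mod 2833)
1820^2 ≡ 1820^2 = 3312400 ≡ 623 (mod 2833)
1820^4 ≡ 623^2 = 388129 ≡ 8 (mod 2833)
1820^8 ≡ 8^2 = 64 (mod 2833)
1820^16 ≡ 64^2 = 4096 ≡ 1263 (mod 2833)
1820^32 ≡ 1263^2 = 1595169 ≡ 190 (mod 2833)
1820^38 = 1820^32 × 1820^4 × 1820^2 ≡ 190 × 8 × 623 (mod 2833).
Accumulate the product:
190 × 8 = 1520
1520 × 623 = 946960 ≡ 738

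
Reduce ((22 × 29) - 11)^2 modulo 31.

18

22 × 29 = 638 ≡ 18 (mod 31)
18 - 11 = 7
(7)^2 ≡ 18 (mod 31)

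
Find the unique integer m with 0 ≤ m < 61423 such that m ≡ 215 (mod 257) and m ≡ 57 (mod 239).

32083

257⁻¹ mod 239: 257*93 ≡ 1 (mod 239), so 257⁻¹ ≡ 93.
m = 215 + 257*((57 − 215)*93 mod 239) = 215 + 257*124 = 32083.
Check: 32083 mod 257 = 215, 32083 mod 239 = 57. ✓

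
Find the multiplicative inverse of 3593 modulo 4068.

Apply the Euclidean algorithm and back-substitute:
4068 = 1*3593 + 475
3593 = 7*475 + 268
475 = 1*268 + 207
268 = 1*207 + 61
207 = 3*61 + 24
61 = 2*24 + 13
24 = 1*13 + 11
13 = 1*11 + 2
11 = 5*2 + 1
2 = 2*1 + 0
gcd(3593, 4068) = 1, so the inverse exists.
Back-substitute for 1:
1 = 1*11 − 5*2
  = −5*13 + 6*11
  = 6*24 − 11*13
  = −11*61 + 28*24
  = 28*207 − 95*61
  = −95*268 + 123*207
  = 123*475 − 218*268
  = −218*3593 + 1649*475
  = 1649*4068 − 1867*3593
So 3593⁻¹ ≡ −1867 ≡ 2201 (mod 4068).

2201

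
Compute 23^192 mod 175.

192 in binary is 11000000, i.e. 192 = 128 + 64.
23^1 ≡ 23 (mod 175)
23^2 ≡ 23^2 = 529 ≡ 4 (mod 175)
23^4 ≡ 4^2 = 16 (mod 175)
23^8 ≡ 16^2 = 256 ≡ 81 (mod 175)
23^16 ≡ 81^2 = 6561 ≡ 86 (mod 175)
23^32 ≡ 86^2 = 7396 ≡ 46 (mod 175)
23^64 ≡ 46^2 = 2116 ≡ 16 (mod 175)
23^128 ≡ 16^2 = 256 ≡ 81 (mod 175)
23^192 = 23^128 * 23^64 ≡ 81 * 16 (mod 175).
81 * 16 = 1296 ≡ 71 (mod 175).

71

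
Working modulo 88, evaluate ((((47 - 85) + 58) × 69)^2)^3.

47 - 85 = -38 ≡ 50 (mod 88)
50 + 58 = 108 ≡ 20 (mod 88)
20 × 69 = 1380 ≡ 60 (mod 88)
(60)^2 ≡ 80 (mod 88)
(80)^3 ≡ 16 (mod 88)

16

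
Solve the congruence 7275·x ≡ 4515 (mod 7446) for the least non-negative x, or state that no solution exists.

1367

gcd(7275, 7446) = 3, and 3 | 4515, so solutions exist.
Divide through by 3: 2425·x ≡ 1505 mod 2482.
2425⁻¹ ≡ 2003 (mod 2482).
x ≡ 2003·1505 ≡ 1367 (mod 2482).
The smallest non-negative solution is x = 1367.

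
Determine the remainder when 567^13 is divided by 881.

By square-and-multiply:
13 in binary is 1101, i.e. 13 = 8 + 4 + 1.
567^1 ≡ 567 (mod 881)
567^2 ≡ 567^2 = 321489 ≡ 805 (mod 881)
567^4 ≡ 805^2 = 648025 ≡ 490 (mod 881)
567^8 ≡ 490^2 = 240100 ≡ 468 (mod 881)
567^13 = 567^8 · 567^4 · 567^1 ≡ 468 · 490 · 567 (mod 881).
Accumulate the product:
468 · 490 = 229320 ≡ 260
260 · 567 = 147420 ≡ 293

293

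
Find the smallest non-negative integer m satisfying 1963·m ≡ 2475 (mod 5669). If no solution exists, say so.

gcd(1963, 5669) = 1, so a unique solution mod 5669 exists.
1963⁻¹ ≡ 335 (mod 5669).
m ≡ 335·2475 ≡ 1451 (mod 5669).

1451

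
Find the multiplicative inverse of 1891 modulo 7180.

By the extended Euclidean algorithm:
7180 = 3×1891 + 1507
1891 = 1×1507 + 384
1507 = 3×384 + 355
384 = 1×355 + 29
355 = 12×29 + 7
29 = 4×7 + 1
7 = 7×1 + 0
gcd(1891, 7180) = 1, so the inverse exists.
Bézout: 1 = −261×7180 + 991×1891.
So 1891⁻¹ ≡ 991 (mod 7180).

991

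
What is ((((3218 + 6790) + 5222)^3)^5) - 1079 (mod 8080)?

3561

3218 + 6790 = 10008 ≡ 1928 (mod 8080)
1928 + 5222 = 7150
(7150)^3 ≡ 7000 (mod 8080)
(7000)^5 ≡ 4640 (mod 8080)
4640 - 1079 = 3561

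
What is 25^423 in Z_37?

423 in binary is 110100111, i.e. 423 = 256 + 128 + 32 + 4 + 2 + 1.
25^1 ≡ 25 (mod 37)
25^2 ≡ 25^2 = 625 ≡ 33 (mod 37)
25^4 ≡ 33^2 = 1089 ≡ 16 (mod 37)
25^8 ≡ 16^2 = 256 ≡ 34 (mod 37)
25^16 ≡ 34^2 = 1156 ≡ 9 (mod 37)
25^32 ≡ 9^2 = 81 ≡ 7 (mod 37)
25^64 ≡ 7^2 = 49 ≡ 12 (mod 37)
25^128 ≡ 12^2 = 144 ≡ 33 (mod 37)
25^256 ≡ 33^2 = 1089 ≡ 16 (mod 37)
25^423 = 25^256 * 25^128 * 25^32 * 25^4 * 25^2 * 25^1 ≡ 16 * 33 * 7 * 16 * 33 * 25 (mod 37).
Accumulate the product:
16 * 33 = 528 ≡ 10
10 * 7 = 70 ≡ 33
33 * 16 = 528 ≡ 10
10 * 33 = 330 ≡ 34
34 * 25 = 850 ≡ 36

36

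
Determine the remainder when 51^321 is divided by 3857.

1338

321 in binary is 101000001, i.e. 321 = 256 + 64 + 1.
51^1 ≡ 51 (mod 3857)
51^2 ≡ 51^2 = 2601 (mod 3857)
51^4 ≡ 2601^2 = 6765201 ≡ 23 (mod 3857)
51^8 ≡ 23^2 = 529 (mod 3857)
51^16 ≡ 529^2 = 279841 ≡ 2137 (mod 3857)
51^32 ≡ 2137^2 = 4566769 ≡ 81 (mod 3857)
51^64 ≡ 81^2 = 6561 ≡ 2704 (mod 3857)
51^128 ≡ 2704^2 = 7311616 ≡ 2601 (mod 3857)
51^256 ≡ 2601^2 = 6765201 ≡ 23 (mod 3857)
51^321 = 51^256 · 51^64 · 51^1 ≡ 23 · 2704 · 51 (mod 3857).
Accumulate the product:
23 · 2704 = 62192 ≡ 480
480 · 51 = 24480 ≡ 1338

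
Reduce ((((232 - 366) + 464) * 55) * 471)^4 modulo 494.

438

232 - 366 = -134 ≡ 360 (mod 494)
360 + 464 = 824 ≡ 330 (mod 494)
330 * 55 = 18150 ≡ 366 (mod 494)
366 * 471 = 172386 ≡ 474 (mod 494)
(474)^4 ≡ 438 (mod 494)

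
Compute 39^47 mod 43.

By square-and-multiply:
47 in binary is 101111, i.e. 47 = 32 + 8 + 4 + 2 + 1.
39^1 ≡ 39 (mod 43)
39^2 ≡ 39^2 = 1521 ≡ 16 (mod 43)
39^4 ≡ 16^2 = 256 ≡ 41 (mod 43)
39^8 ≡ 41^2 = 1681 ≡ 4 (mod 43)
39^16 ≡ 4^2 = 16 (mod 43)
39^32 ≡ 16^2 = 256 ≡ 41 (mod 43)
39^47 = 39^32 * 39^8 * 39^4 * 39^2 * 39^1 ≡ 41 * 4 * 41 * 16 * 39 (mod 43).
Accumulate the product:
41 * 4 = 164 ≡ 35
35 * 41 = 1435 ≡ 16
16 * 16 = 256 ≡ 41
41 * 39 = 1599 ≡ 8

8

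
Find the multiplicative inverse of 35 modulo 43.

16

43 = 1*35 + 8
35 = 4*8 + 3
8 = 2*3 + 2
3 = 1*2 + 1
2 = 2*1 + 0
gcd(35, 43) = 1, so the inverse exists.
Back-substitute for 1:
1 = 1*3 − 1*2
  = −1*8 + 3*3
  = 3*35 − 13*8
  = −13*43 + 16*35
So 35⁻¹ ≡ 16 (mod 43).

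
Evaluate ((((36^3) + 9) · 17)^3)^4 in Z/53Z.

(36)^3 ≡ 16 (mod 53)
16 + 9 = 25
25 · 17 = 425 ≡ 1 (mod 53)
(1)^3 ≡ 1 (mod 53)
(1)^4 ≡ 1 (mod 53)

1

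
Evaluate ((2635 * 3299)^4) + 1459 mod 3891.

2635 * 3299 = 8692865 ≡ 371 (mod 3891)
(371)^4 ≡ 3232 (mod 3891)
3232 + 1459 = 4691 ≡ 800 (mod 3891)

800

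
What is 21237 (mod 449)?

21237 = 47×449 + 134, so 21237 ≡ 134 (mod 449).

134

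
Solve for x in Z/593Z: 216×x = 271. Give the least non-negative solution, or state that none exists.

gcd(216, 593) = 1, so a unique solution mod 593 exists.
216⁻¹ ≡ 151 (mod 593).
x ≡ 151×271 ≡ 4 (mod 593).

4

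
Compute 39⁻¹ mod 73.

15

By the extended Euclidean algorithm:
73 = 1×39 + 34
39 = 1×34 + 5
34 = 6×5 + 4
5 = 1×4 + 1
4 = 4×1 + 0
gcd(39, 73) = 1, so the inverse exists.
Bézout: 1 = −8×73 + 15×39.
So 39⁻¹ ≡ 15 (mod 73).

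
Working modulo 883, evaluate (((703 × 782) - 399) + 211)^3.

703 × 782 = 549746 ≡ 520 (mod 883)
520 - 399 = 121
121 + 211 = 332
(332)^3 ≡ 199 (mod 883)

199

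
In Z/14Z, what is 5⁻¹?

3

Apply the Euclidean algorithm and back-substitute:
14 = 2*5 + 4
5 = 1*4 + 1
4 = 4*1 + 0
gcd(5, 14) = 1, so the inverse exists.
Bézout: 1 = −1*14 + 3*5.
So 5⁻¹ ≡ 3 (mod 14).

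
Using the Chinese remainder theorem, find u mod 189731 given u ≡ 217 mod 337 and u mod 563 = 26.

337⁻¹ mod 563: 337*421 ≡ 1 (mod 563), so 337⁻¹ ≡ 421.
u = 217 + 337*((26 − 217)*421 mod 563) = 217 + 337*98 = 33243.

33243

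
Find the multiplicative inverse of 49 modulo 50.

50 = 1×49 + 1
49 = 49×1 + 0
gcd(49, 50) = 1, so the inverse exists.
Back-substitute for 1:
1 = 1×50 − 1×49
So 49⁻¹ ≡ −1 ≡ 49 (mod 50).

49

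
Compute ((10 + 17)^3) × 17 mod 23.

10 + 17 = 27 ≡ 4 (mod 23)
(4)^3 ≡ 18 (mod 23)
18 × 17 = 306 ≡ 7 (mod 23)

7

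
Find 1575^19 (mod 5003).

By square-and-multiply:
19 in binary is 10011, i.e. 19 = 16 + 2 + 1.
1575^1 ≡ 1575 (mod 5003)
1575^2 ≡ 1575^2 = 2480625 ≡ 4140 (mod 5003)
1575^4 ≡ 4140^2 = 17139600 ≡ 4325 (mod 5003)
1575^8 ≡ 4325^2 = 18705625 ≡ 4411 (mod 5003)
1575^16 ≡ 4411^2 = 19456921 ≡ 254 (mod 5003)
1575^19 = 1575^16 · 1575^2 · 1575^1 ≡ 254 · 4140 · 1575 (mod 5003).
Accumulate the product:
254 · 4140 = 1051560 ≡ 930
930 · 1575 = 1464750 ≡ 3874

3874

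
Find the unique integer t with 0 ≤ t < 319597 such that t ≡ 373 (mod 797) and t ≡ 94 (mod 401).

797⁻¹ mod 401: 797*80 ≡ 1 (mod 401), so 797⁻¹ ≡ 80.
t = 373 + 797*((94 − 373)*80 mod 401) = 373 + 797*136 = 108765.

108765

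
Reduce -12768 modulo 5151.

2685

-12768 = -3*5151 + 2685, so -12768 ≡ 2685 (mod 5151).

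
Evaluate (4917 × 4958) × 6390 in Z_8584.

4917 × 4958 = 24378486 ≡ 8510 (mod 8584)
8510 × 6390 = 54378900 ≡ 7844 (mod 8584)

7844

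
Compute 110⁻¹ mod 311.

311 = 2*110 + 91
110 = 1*91 + 19
91 = 4*19 + 15
19 = 1*15 + 4
15 = 3*4 + 3
4 = 1*3 + 1
3 = 3*1 + 0
gcd(110, 311) = 1, so the inverse exists.
Back-substitute for 1:
1 = 1*4 − 1*3
  = −1*15 + 4*4
  = 4*19 − 5*15
  = −5*91 + 24*19
  = 24*110 − 29*91
  = −29*311 + 82*110
So 110⁻¹ ≡ 82 (mod 311).

82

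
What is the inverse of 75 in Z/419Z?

257

Apply the Euclidean algorithm and back-substitute:
419 = 5·75 + 44
75 = 1·44 + 31
44 = 1·31 + 13
31 = 2·13 + 5
13 = 2·5 + 3
5 = 1·3 + 2
3 = 1·2 + 1
2 = 2·1 + 0
gcd(75, 419) = 1, so the inverse exists.
Bézout: 1 = 29·419 − 162·75.
So 75⁻¹ ≡ −162 ≡ 257 (mod 419).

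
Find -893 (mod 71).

30

-893 = -13·71 + 30, so -893 ≡ 30 (mod 71).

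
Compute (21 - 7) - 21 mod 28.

21 - 7 = 14
14 - 21 = -7 ≡ 21 (mod 28)

21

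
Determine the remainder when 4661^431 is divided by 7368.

2573

By square-and-multiply:
431 in binary is 110101111, i.e. 431 = 256 + 128 + 32 + 8 + 4 + 2 + 1.
4661^1 ≡ 4661 (mod 7368)
4661^2 ≡ 4661^2 = 21724921 ≡ 4057 (mod 7368)
4661^4 ≡ 4057^2 = 16459249 ≡ 6505 (mod 7368)
4661^8 ≡ 6505^2 = 42315025 ≡ 601 (mod 7368)
4661^16 ≡ 601^2 = 361201 ≡ 169 (mod 7368)
4661^32 ≡ 169^2 = 28561 ≡ 6457 (mod 7368)
4661^64 ≡ 6457^2 = 41692849 ≡ 4705 (mod 7368)
4661^128 ≡ 4705^2 = 22137025 ≡ 3553 (mod 7368)
4661^256 ≡ 3553^2 = 12623809 ≡ 2425 (mod 7368)
4661^431 = 4661^256 · 4661^128 · 4661^32 · 4661^8 · 4661^4 · 4661^2 · 4661^1 ≡ 2425 · 3553 · 6457 · 601 · 6505 · 4057 · 4661 (mod 7368).
Accumulate the product:
2425 · 3553 = 8616025 ≡ 2833
2833 · 6457 = 18292681 ≡ 5305
5305 · 601 = 3188305 ≡ 5329
5329 · 6505 = 34665145 ≡ 6073
6073 · 4057 = 24638161 ≡ 6937
6937 · 4661 = 32333357 ≡ 2573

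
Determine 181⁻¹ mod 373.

305

Run the extended Euclidean algorithm:
373 = 2*181 + 11
181 = 16*11 + 5
11 = 2*5 + 1
5 = 5*1 + 0
gcd(181, 373) = 1, so the inverse exists.
Bézout: 1 = 33*373 − 68*181.
So 181⁻¹ ≡ −68 ≡ 305 (mod 373).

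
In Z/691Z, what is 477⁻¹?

691 = 1*477 + 214
477 = 2*214 + 49
214 = 4*49 + 18
49 = 2*18 + 13
18 = 1*13 + 5
13 = 2*5 + 3
5 = 1*3 + 2
3 = 1*2 + 1
2 = 2*1 + 0
gcd(477, 691) = 1, so the inverse exists.
Bézout: 1 = −185*691 + 268*477.
So 477⁻¹ ≡ 268 (mod 691).

268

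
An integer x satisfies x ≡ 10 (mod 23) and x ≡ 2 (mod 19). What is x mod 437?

23⁻¹ mod 19: 23×5 ≡ 1 (mod 19), so 23⁻¹ ≡ 5.
x = 10 + 23×((2 − 10)×5 mod 19) = 10 + 23×17 = 401.

401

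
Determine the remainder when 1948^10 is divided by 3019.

Compute successive squares:
10 in binary is 1010, i.e. 10 = 8 + 2.
1948^1 ≡ 1948 (mod 3019)
1948^2 ≡ 1948^2 = 3794704 ≡ 2840 (mod 3019)
1948^4 ≡ 2840^2 = 8065600 ≡ 1851 (mod 3019)
1948^8 ≡ 1851^2 = 3426201 ≡ 2655 (mod 3019)
1948^10 = 1948^8 * 1948^2 ≡ 2655 * 2840 (mod 3019).
2655 * 2840 = 7540200 ≡ 1757 (mod 3019).

1757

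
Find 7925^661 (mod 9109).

7858

Compute successive squares:
661 in binary is 1010010101, i.e. 661 = 512 + 128 + 16 + 4 + 1.
7925^1 ≡ 7925 (mod 9109)
7925^2 ≡ 7925^2 = 62805625 ≡ 8179 (mod 9109)
7925^4 ≡ 8179^2 = 66896041 ≡ 8654 (mod 9109)
7925^8 ≡ 8654^2 = 74891716 ≡ 6627 (mod 9109)
7925^16 ≡ 6627^2 = 43917129 ≡ 2640 (mod 9109)
7925^32 ≡ 2640^2 = 6969600 ≡ 1215 (mod 9109)
7925^64 ≡ 1215^2 = 1476225 ≡ 567 (mod 9109)
7925^128 ≡ 567^2 = 321489 ≡ 2674 (mod 9109)
7925^256 ≡ 2674^2 = 7150276 ≡ 8820 (mod 9109)
7925^512 ≡ 8820^2 = 77792400 ≡ 1540 (mod 9109)
7925^661 = 7925^512 × 7925^128 × 7925^16 × 7925^4 × 7925^1 ≡ 1540 × 2674 × 2640 × 8654 × 7925 (mod 9109).
Accumulate the product:
1540 × 2674 = 4117960 ≡ 692
692 × 2640 = 1826880 ≡ 5080
5080 × 8654 = 43962320 ≡ 2286
2286 × 7925 = 18116550 ≡ 7858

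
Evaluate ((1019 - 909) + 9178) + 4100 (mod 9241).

1019 - 909 = 110
110 + 9178 = 9288 ≡ 47 (mod 9241)
47 + 4100 = 4147

4147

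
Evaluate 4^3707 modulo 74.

28

Compute successive squares:
3707 in binary is 111001111011, i.e. 3707 = 2048 + 1024 + 512 + 64 + 32 + 16 + 8 + 2 + 1.
4^1 ≡ 4 (mod 74)
4^2 ≡ 4^2 = 16 (mod 74)
4^4 ≡ 16^2 = 256 ≡ 34 (mod 74)
4^8 ≡ 34^2 = 1156 ≡ 46 (mod 74)
4^16 ≡ 46^2 = 2116 ≡ 44 (mod 74)
4^32 ≡ 44^2 = 1936 ≡ 12 (mod 74)
4^64 ≡ 12^2 = 144 ≡ 70 (mod 74)
4^128 ≡ 70^2 = 4900 ≡ 16 (mod 74)
4^256 ≡ 16^2 = 256 ≡ 34 (mod 74)
4^512 ≡ 34^2 = 1156 ≡ 46 (mod 74)
4^1024 ≡ 46^2 = 2116 ≡ 44 (mod 74)
4^2048 ≡ 44^2 = 1936 ≡ 12 (mod 74)
4^3707 = 4^2048 · 4^1024 · 4^512 · 4^64 · 4^32 · 4^16 · 4^8 · 4^2 · 4^1 ≡ 12 · 44 · 46 · 70 · 12 · 44 · 46 · 16 · 4 (mod 74).
Accumulate the product:
12 · 44 = 528 ≡ 10
10 · 46 = 460 ≡ 16
16 · 70 = 1120 ≡ 10
10 · 12 = 120 ≡ 46
46 · 44 = 2024 ≡ 26
26 · 46 = 1196 ≡ 12
12 · 16 = 192 ≡ 44
44 · 4 = 176 ≡ 28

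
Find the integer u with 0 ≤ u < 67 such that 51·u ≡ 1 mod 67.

46

Apply the Euclidean algorithm and back-substitute:
67 = 1*51 + 16
51 = 3*16 + 3
16 = 5*3 + 1
3 = 3*1 + 0
gcd(51, 67) = 1, so the inverse exists.
Bézout: 1 = 16*67 − 21*51.
So 51⁻¹ ≡ −21 ≡ 46 (mod 67).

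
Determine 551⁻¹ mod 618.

Apply the Euclidean algorithm and back-substitute:
618 = 1×551 + 67
551 = 8×67 + 15
67 = 4×15 + 7
15 = 2×7 + 1
7 = 7×1 + 0
gcd(551, 618) = 1, so the inverse exists.
Back-substitute for 1:
1 = 1×15 − 2×7
  = −2×67 + 9×15
  = 9×551 − 74×67
  = −74×618 + 83×551
So 551⁻¹ ≡ 83 (mod 618).

83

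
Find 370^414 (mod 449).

By square-and-multiply:
370^1 ≡ 370 (mod 449)
370^2 ≡ 370^2 = 136900 ≡ 404 (mod 449)
370^4 ≡ 404^2 = 163216 ≡ 229 (mod 449)
370^8 ≡ 229^2 = 52441 ≡ 357 (mod 449)
370^16 ≡ 357^2 = 127449 ≡ 382 (mod 449)
370^32 ≡ 382^2 = 145924 ≡ 448 (mod 449)
370^64 ≡ 448^2 = 200704 ≡ 1 (mod 449)
370^128 ≡ 1^2 = 1 (mod 449)
370^256 ≡ 1^2 = 1 (mod 449)
370^414 = 370^256 × 370^128 × 370^16 × 370^8 × 370^4 × 370^2 ≡ 1 × 1 × 382 × 357 × 229 × 404 (mod 449).
Accumulate the product:
1 × 1 = 1
1 × 382 = 382
382 × 357 = 136374 ≡ 327
327 × 229 = 74883 ≡ 349
349 × 404 = 140996 ≡ 10

10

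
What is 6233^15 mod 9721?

Compute successive squares:
6233^1 ≡ 6233 (mod 9721)
6233^2 ≡ 6233^2 = 38850289 ≡ 5173 (mod 9721)
6233^4 ≡ 5173^2 = 26759929 ≡ 7737 (mod 9721)
6233^8 ≡ 7737^2 = 59861169 ≡ 8972 (mod 9721)
6233^15 = 6233^8 · 6233^4 · 6233^2 · 6233^1 ≡ 8972 · 7737 · 5173 · 6233 (mod 9721).
Accumulate the product:
8972 · 7737 = 69416364 ≡ 8424
8424 · 5173 = 43577352 ≡ 7830
7830 · 6233 = 48804390 ≡ 4970

4970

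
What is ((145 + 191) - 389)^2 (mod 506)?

145 + 191 = 336
336 - 389 = -53 ≡ 453 (mod 506)
(453)^2 ≡ 279 (mod 506)

279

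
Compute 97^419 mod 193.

107

97^1 ≡ 97 (mod 193)
97^2 ≡ 97^2 = 9409 ≡ 145 (mod 193)
97^4 ≡ 145^2 = 21025 ≡ 181 (mod 193)
97^8 ≡ 181^2 = 32761 ≡ 144 (mod 193)
97^16 ≡ 144^2 = 20736 ≡ 85 (mod 193)
97^32 ≡ 85^2 = 7225 ≡ 84 (mod 193)
97^64 ≡ 84^2 = 7056 ≡ 108 (mod 193)
97^128 ≡ 108^2 = 11664 ≡ 84 (mod 193)
97^256 ≡ 84^2 = 7056 ≡ 108 (mod 193)
97^419 = 97^256 · 97^128 · 97^32 · 97^2 · 97^1 ≡ 108 · 84 · 84 · 145 · 97 (mod 193).
Accumulate the product:
108 · 84 = 9072 ≡ 1
1 · 84 = 84
84 · 145 = 12180 ≡ 21
21 · 97 = 2037 ≡ 107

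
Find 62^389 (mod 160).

32

Using repeated squaring:
389 in binary is 110000101, i.e. 389 = 256 + 128 + 4 + 1.
62^1 ≡ 62 (mod 160)
62^2 ≡ 62^2 = 3844 ≡ 4 (mod 160)
62^4 ≡ 4^2 = 16 (mod 160)
62^8 ≡ 16^2 = 256 ≡ 96 (mod 160)
62^16 ≡ 96^2 = 9216 ≡ 96 (mod 160)
62^32 ≡ 96^2 = 9216 ≡ 96 (mod 160)
62^64 ≡ 96^2 = 9216 ≡ 96 (mod 160)
62^128 ≡ 96^2 = 9216 ≡ 96 (mod 160)
62^256 ≡ 96^2 = 9216 ≡ 96 (mod 160)
62^389 = 62^256 × 62^128 × 62^4 × 62^1 ≡ 96 × 96 × 16 × 62 (mod 160).
Accumulate the product:
96 × 96 = 9216 ≡ 96
96 × 16 = 1536 ≡ 96
96 × 62 = 5952 ≡ 32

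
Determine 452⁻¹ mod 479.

408

By the extended Euclidean algorithm:
479 = 1*452 + 27
452 = 16*27 + 20
27 = 1*20 + 7
20 = 2*7 + 6
7 = 1*6 + 1
6 = 6*1 + 0
gcd(452, 479) = 1, so the inverse exists.
Back-substitute for 1:
1 = 1*7 − 1*6
  = −1*20 + 3*7
  = 3*27 − 4*20
  = −4*452 + 67*27
  = 67*479 − 71*452
So 452⁻¹ ≡ −71 ≡ 408 (mod 479).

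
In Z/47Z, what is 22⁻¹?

Run the extended Euclidean algorithm:
47 = 2*22 + 3
22 = 7*3 + 1
3 = 3*1 + 0
gcd(22, 47) = 1, so the inverse exists.
Back-substitute for 1:
1 = 1*22 − 7*3
  = −7*47 + 15*22
So 22⁻¹ ≡ 15 (mod 47).

15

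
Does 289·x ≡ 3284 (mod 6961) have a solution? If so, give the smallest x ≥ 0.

gcd(289, 6961) = 1, so a unique solution mod 6961 exists.
289⁻¹ ≡ 2505 (mod 6961).
x ≡ 2505·3284 ≡ 5479 (mod 6961).

5479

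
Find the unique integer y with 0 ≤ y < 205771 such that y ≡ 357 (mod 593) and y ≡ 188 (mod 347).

593⁻¹ mod 347: 593*213 ≡ 1 (mod 347), so 593⁻¹ ≡ 213.
y = 357 + 593*((188 − 357)*213 mod 347) = 357 + 593*91 = 54320.
Check: 54320 mod 593 = 357, 54320 mod 347 = 188. ✓

54320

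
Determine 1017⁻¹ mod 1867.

Apply the Euclidean algorithm and back-substitute:
1867 = 1×1017 + 850
1017 = 1×850 + 167
850 = 5×167 + 15
167 = 11×15 + 2
15 = 7×2 + 1
2 = 2×1 + 0
gcd(1017, 1867) = 1, so the inverse exists.
Back-substitute for 1:
1 = 1×15 − 7×2
  = −7×167 + 78×15
  = 78×850 − 397×167
  = −397×1017 + 475×850
  = 475×1867 − 872×1017
So 1017⁻¹ ≡ −872 ≡ 995 (mod 1867).

995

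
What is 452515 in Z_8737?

6928

452515 = 51×8737 + 6928, so 452515 ≡ 6928 (mod 8737).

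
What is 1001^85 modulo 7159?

2529

85 in binary is 1010101, i.e. 85 = 64 + 16 + 4 + 1.
1001^1 ≡ 1001 (mod 7159)
1001^2 ≡ 1001^2 = 1002001 ≡ 6900 (mod 7159)
1001^4 ≡ 6900^2 = 47610000 ≡ 2650 (mod 7159)
1001^8 ≡ 2650^2 = 7022500 ≡ 6680 (mod 7159)
1001^16 ≡ 6680^2 = 44622400 ≡ 353 (mod 7159)
1001^32 ≡ 353^2 = 124609 ≡ 2906 (mod 7159)
1001^64 ≡ 2906^2 = 8444836 ≡ 4375 (mod 7159)
1001^85 = 1001^64 · 1001^16 · 1001^4 · 1001^1 ≡ 4375 · 353 · 2650 · 1001 (mod 7159).
Accumulate the product:
4375 · 353 = 1544375 ≡ 5190
5190 · 2650 = 13753500 ≡ 1061
1061 · 1001 = 1062061 ≡ 2529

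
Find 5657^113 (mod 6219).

3908

Compute successive squares:
113 in binary is 1110001, i.e. 113 = 64 + 32 + 16 + 1.
5657^1 ≡ 5657 (mod 6219)
5657^2 ≡ 5657^2 = 32001649 ≡ 4894 (mod 6219)
5657^4 ≡ 4894^2 = 23951236 ≡ 1867 (mod 6219)
5657^8 ≡ 1867^2 = 3485689 ≡ 3049 (mod 6219)
5657^16 ≡ 3049^2 = 9296401 ≡ 5215 (mod 6219)
5657^32 ≡ 5215^2 = 27196225 ≡ 538 (mod 6219)
5657^64 ≡ 538^2 = 289444 ≡ 3370 (mod 6219)
5657^113 = 5657^64 · 5657^32 · 5657^16 · 5657^1 ≡ 3370 · 538 · 5215 · 5657 (mod 6219).
Accumulate the product:
3370 · 538 = 1813060 ≡ 3331
3331 · 5215 = 17371165 ≡ 1498
1498 · 5657 = 8474186 ≡ 3908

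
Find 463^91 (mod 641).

91 in binary is 1011011, i.e. 91 = 64 + 16 + 8 + 2 + 1.
463^1 ≡ 463 (mod 641)
463^2 ≡ 463^2 = 214369 ≡ 275 (mod 641)
463^4 ≡ 275^2 = 75625 ≡ 628 (mod 641)
463^8 ≡ 628^2 = 394384 ≡ 169 (mod 641)
463^16 ≡ 169^2 = 28561 ≡ 357 (mod 641)
463^32 ≡ 357^2 = 127449 ≡ 531 (mod 641)
463^64 ≡ 531^2 = 281961 ≡ 562 (mod 641)
463^91 = 463^64 × 463^16 × 463^8 × 463^2 × 463^1 ≡ 562 × 357 × 169 × 275 × 463 (mod 641).
Accumulate the product:
562 × 357 = 200634 ≡ 1
1 × 169 = 169
169 × 275 = 46475 ≡ 323
323 × 463 = 149549 ≡ 196

196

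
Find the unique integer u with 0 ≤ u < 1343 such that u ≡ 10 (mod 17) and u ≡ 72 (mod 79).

1336

17⁻¹ mod 79: 17·14 ≡ 1 (mod 79), so 17⁻¹ ≡ 14.
u = 10 + 17·((72 − 10)·14 mod 79) = 10 + 17·78 = 1336.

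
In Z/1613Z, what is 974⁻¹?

1353

1613 = 1*974 + 639
974 = 1*639 + 335
639 = 1*335 + 304
335 = 1*304 + 31
304 = 9*31 + 25
31 = 1*25 + 6
25 = 4*6 + 1
6 = 6*1 + 0
gcd(974, 1613) = 1, so the inverse exists.
Bézout: 1 = 157*1613 − 260*974.
So 974⁻¹ ≡ −260 ≡ 1353 (mod 1613).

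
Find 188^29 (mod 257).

Compute successive squares:
188^1 ≡ 188 (mod 257)
188^2 ≡ 188^2 = 35344 ≡ 135 (mod 257)
188^4 ≡ 135^2 = 18225 ≡ 235 (mod 257)
188^8 ≡ 235^2 = 55225 ≡ 227 (mod 257)
188^16 ≡ 227^2 = 51529 ≡ 129 (mod 257)
188^29 = 188^16 × 188^8 × 188^4 × 188^1 ≡ 129 × 227 × 235 × 188 (mod 257).
Accumulate the product:
129 × 227 = 29283 ≡ 242
242 × 235 = 56870 ≡ 73
73 × 188 = 13724 ≡ 103

103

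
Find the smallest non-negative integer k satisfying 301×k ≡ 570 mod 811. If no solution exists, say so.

gcd(301, 811) = 1, so a unique solution mod 811 exists.
301⁻¹ ≡ 97 (mod 811).
k ≡ 97×570 ≡ 142 (mod 811).

142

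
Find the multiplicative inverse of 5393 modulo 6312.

4121

By the extended Euclidean algorithm:
6312 = 1×5393 + 919
5393 = 5×919 + 798
919 = 1×798 + 121
798 = 6×121 + 72
121 = 1×72 + 49
72 = 1×49 + 23
49 = 2×23 + 3
23 = 7×3 + 2
3 = 1×2 + 1
2 = 2×1 + 0
gcd(5393, 6312) = 1, so the inverse exists.
Bézout: 1 = 1872×6312 − 2191×5393.
So 5393⁻¹ ≡ −2191 ≡ 4121 (mod 6312).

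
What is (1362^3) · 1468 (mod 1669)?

(1362)^3 ≡ 1010 (mod 1669)
1010 · 1468 = 1482680 ≡ 608 (mod 1669)

608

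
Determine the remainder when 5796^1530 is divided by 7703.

1699

Using repeated squaring:
5796^1 ≡ 5796 (mod 7703)
5796^2 ≡ 5796^2 = 33593616 ≡ 833 (mod 7703)
5796^4 ≡ 833^2 = 693889 ≡ 619 (mod 7703)
5796^8 ≡ 619^2 = 383161 ≡ 5714 (mod 7703)
5796^16 ≡ 5714^2 = 32649796 ≡ 4482 (mod 7703)
5796^32 ≡ 4482^2 = 20088324 ≡ 6603 (mod 7703)
5796^64 ≡ 6603^2 = 43599609 ≡ 629 (mod 7703)
5796^128 ≡ 629^2 = 395641 ≡ 2788 (mod 7703)
5796^256 ≡ 2788^2 = 7772944 ≡ 617 (mod 7703)
5796^512 ≡ 617^2 = 380689 ≡ 3242 (mod 7703)
5796^1024 ≡ 3242^2 = 10510564 ≡ 3672 (mod 7703)
5796^1530 = 5796^1024 * 5796^256 * 5796^128 * 5796^64 * 5796^32 * 5796^16 * 5796^8 * 5796^2 ≡ 3672 * 617 * 2788 * 629 * 6603 * 4482 * 5714 * 833 (mod 7703).
Accumulate the product:
3672 * 617 = 2265624 ≡ 942
942 * 2788 = 2626296 ≡ 7276
7276 * 629 = 4576604 ≡ 1022
1022 * 6603 = 6748266 ≡ 438
438 * 4482 = 1963116 ≡ 6554
6554 * 5714 = 37449556 ≡ 5273
5273 * 833 = 4392409 ≡ 1699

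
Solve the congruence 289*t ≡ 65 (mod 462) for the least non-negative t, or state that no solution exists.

gcd(289, 462) = 1, so a unique solution mod 462 exists.
289⁻¹ ≡ 235 (mod 462).
t ≡ 235*65 ≡ 29 (mod 462).

29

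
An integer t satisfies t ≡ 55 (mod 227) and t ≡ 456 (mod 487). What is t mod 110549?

17988

227⁻¹ mod 487: 227×118 ≡ 1 (mod 487), so 227⁻¹ ≡ 118.
t = 55 + 227×((456 − 55)×118 mod 487) = 55 + 227×79 = 17988.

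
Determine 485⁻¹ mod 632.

589

By the extended Euclidean algorithm:
632 = 1·485 + 147
485 = 3·147 + 44
147 = 3·44 + 15
44 = 2·15 + 14
15 = 1·14 + 1
14 = 14·1 + 0
gcd(485, 632) = 1, so the inverse exists.
Back-substitute for 1:
1 = 1·15 − 1·14
  = −1·44 + 3·15
  = 3·147 − 10·44
  = −10·485 + 33·147
  = 33·632 − 43·485
So 485⁻¹ ≡ −43 ≡ 589 (mod 632).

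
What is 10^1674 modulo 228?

1674 in binary is 11010001010, i.e. 1674 = 1024 + 512 + 128 + 8 + 2.
10^1 ≡ 10 (mod 228)
10^2 ≡ 10^2 = 100 (mod 228)
10^4 ≡ 100^2 = 10000 ≡ 196 (mod 228)
10^8 ≡ 196^2 = 38416 ≡ 112 (mod 228)
10^16 ≡ 112^2 = 12544 ≡ 4 (mod 228)
10^32 ≡ 4^2 = 16 (mod 228)
10^64 ≡ 16^2 = 256 ≡ 28 (mod 228)
10^128 ≡ 28^2 = 784 ≡ 100 (mod 228)
10^256 ≡ 100^2 = 10000 ≡ 196 (mod 228)
10^512 ≡ 196^2 = 38416 ≡ 112 (mod 228)
10^1024 ≡ 112^2 = 12544 ≡ 4 (mod 228)
10^1674 = 10^1024 · 10^512 · 10^128 · 10^8 · 10^2 ≡ 4 · 112 · 100 · 112 · 100 (mod 228).
Accumulate the product:
4 · 112 = 448 ≡ 220
220 · 100 = 22000 ≡ 112
112 · 112 = 12544 ≡ 4
4 · 100 = 400 ≡ 172

172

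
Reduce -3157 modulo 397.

-3157 = -8*397 + 19, so -3157 ≡ 19 (mod 397).

19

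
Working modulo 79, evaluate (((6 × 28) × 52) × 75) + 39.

6 × 28 = 168 ≡ 10 (mod 79)
10 × 52 = 520 ≡ 46 (mod 79)
46 × 75 = 3450 ≡ 53 (mod 79)
53 + 39 = 92 ≡ 13 (mod 79)

13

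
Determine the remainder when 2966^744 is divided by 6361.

744 in binary is 1011101000, i.e. 744 = 512 + 128 + 64 + 32 + 8.
2966^1 ≡ 2966 (mod 6361)
2966^2 ≡ 2966^2 = 8797156 ≡ 6254 (mod 6361)
2966^4 ≡ 6254^2 = 39112516 ≡ 5088 (mod 6361)
2966^8 ≡ 5088^2 = 25887744 ≡ 4835 (mod 6361)
2966^16 ≡ 4835^2 = 23377225 ≡ 550 (mod 6361)
2966^32 ≡ 550^2 = 302500 ≡ 3533 (mod 6361)
2966^64 ≡ 3533^2 = 12482089 ≡ 1807 (mod 6361)
2966^128 ≡ 1807^2 = 3265249 ≡ 2056 (mod 6361)
2966^256 ≡ 2056^2 = 4227136 ≡ 3432 (mod 6361)
2966^512 ≡ 3432^2 = 11778624 ≡ 4413 (mod 6361)
2966^744 = 2966^512 × 2966^128 × 2966^64 × 2966^32 × 2966^8 ≡ 4413 × 2056 × 1807 × 3533 × 4835 (mod 6361).
Accumulate the product:
4413 × 2056 = 9073128 ≡ 2342
2342 × 1807 = 4231994 ≡ 1929
1929 × 3533 = 6815157 ≡ 2526
2526 × 4835 = 12213210 ≡ 90

90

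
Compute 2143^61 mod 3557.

181

Using repeated squaring:
61 in binary is 111101, i.e. 61 = 32 + 16 + 8 + 4 + 1.
2143^1 ≡ 2143 (mod 3557)
2143^2 ≡ 2143^2 = 4592449 ≡ 362 (mod 3557)
2143^4 ≡ 362^2 = 131044 ≡ 2992 (mod 3557)
2143^8 ≡ 2992^2 = 8952064 ≡ 2652 (mod 3557)
2143^16 ≡ 2652^2 = 7033104 ≡ 915 (mod 3557)
2143^32 ≡ 915^2 = 837225 ≡ 1330 (mod 3557)
2143^61 = 2143^32 × 2143^16 × 2143^8 × 2143^4 × 2143^1 ≡ 1330 × 915 × 2652 × 2992 × 2143 (mod 3557).
Accumulate the product:
1330 × 915 = 1216950 ≡ 456
456 × 2652 = 1209312 ≡ 3489
3489 × 2992 = 10439088 ≡ 2850
2850 × 2143 = 6107550 ≡ 181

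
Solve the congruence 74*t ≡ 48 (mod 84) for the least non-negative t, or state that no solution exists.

12

gcd(74, 84) = 2, and 2 | 48, so solutions exist.
Divide through by 2: 37*t ≡ 24 mod 42.
37⁻¹ ≡ 25 (mod 42).
t ≡ 25*24 ≡ 12 (mod 42).
The smallest non-negative solution is t = 12.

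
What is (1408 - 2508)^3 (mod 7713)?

1558

1408 - 2508 = -1100 ≡ 6613 (mod 7713)
(6613)^3 ≡ 1558 (mod 7713)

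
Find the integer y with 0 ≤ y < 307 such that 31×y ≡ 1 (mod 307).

208

307 = 9·31 + 28
31 = 1·28 + 3
28 = 9·3 + 1
3 = 3·1 + 0
gcd(31, 307) = 1, so the inverse exists.
Bézout: 1 = 10·307 − 99·31.
So 31⁻¹ ≡ −99 ≡ 208 (mod 307).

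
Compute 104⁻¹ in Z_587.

254

Run the extended Euclidean algorithm:
587 = 5*104 + 67
104 = 1*67 + 37
67 = 1*37 + 30
37 = 1*30 + 7
30 = 4*7 + 2
7 = 3*2 + 1
2 = 2*1 + 0
gcd(104, 587) = 1, so the inverse exists.
Back-substitute for 1:
1 = 1*7 − 3*2
  = −3*30 + 13*7
  = 13*37 − 16*30
  = −16*67 + 29*37
  = 29*104 − 45*67
  = −45*587 + 254*104
So 104⁻¹ ≡ 254 (mod 587).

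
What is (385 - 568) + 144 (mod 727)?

385 - 568 = -183 ≡ 544 (mod 727)
544 + 144 = 688

688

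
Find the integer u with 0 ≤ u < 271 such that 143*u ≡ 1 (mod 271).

By the extended Euclidean algorithm:
271 = 1×143 + 128
143 = 1×128 + 15
128 = 8×15 + 8
15 = 1×8 + 7
8 = 1×7 + 1
7 = 7×1 + 0
gcd(143, 271) = 1, so the inverse exists.
Back-substitute for 1:
1 = 1×8 − 1×7
  = −1×15 + 2×8
  = 2×128 − 17×15
  = −17×143 + 19×128
  = 19×271 − 36×143
So 143⁻¹ ≡ −36 ≡ 235 (mod 271).

235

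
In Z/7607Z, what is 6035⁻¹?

Run the extended Euclidean algorithm:
7607 = 1*6035 + 1572
6035 = 3*1572 + 1319
1572 = 1*1319 + 253
1319 = 5*253 + 54
253 = 4*54 + 37
54 = 1*37 + 17
37 = 2*17 + 3
17 = 5*3 + 2
3 = 1*2 + 1
2 = 2*1 + 0
gcd(6035, 7607) = 1, so the inverse exists.
Bézout: 1 = 2123*7607 − 2676*6035.
So 6035⁻¹ ≡ −2676 ≡ 4931 (mod 7607).

4931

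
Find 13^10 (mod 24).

1

Compute successive squares:
10 in binary is 1010, i.e. 10 = 8 + 2.
13^1 ≡ 13 (mod 24)
13^2 ≡ 13^2 = 169 ≡ 1 (mod 24)
13^4 ≡ 1^2 = 1 (mod 24)
13^8 ≡ 1^2 = 1 (mod 24)
13^10 = 13^8 × 13^2 ≡ 1 × 1 (mod 24).
1 × 1 = 1 ≡ 1 (mod 24).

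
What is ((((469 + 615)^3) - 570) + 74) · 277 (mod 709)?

670

469 + 615 = 1084 ≡ 375 (mod 709)
(375)^3 ≡ 373 (mod 709)
373 - 570 = -197 ≡ 512 (mod 709)
512 + 74 = 586
586 · 277 = 162322 ≡ 670 (mod 709)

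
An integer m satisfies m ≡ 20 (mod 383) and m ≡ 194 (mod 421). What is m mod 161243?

383⁻¹ mod 421: 383·144 ≡ 1 (mod 421), so 383⁻¹ ≡ 144.
m = 20 + 383·((194 − 20)·144 mod 421) = 20 + 383·217 = 83131.
Check: 83131 mod 383 = 20, 83131 mod 421 = 194. ✓

83131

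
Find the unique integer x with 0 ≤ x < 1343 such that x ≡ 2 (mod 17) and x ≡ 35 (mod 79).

17⁻¹ mod 79: 17×14 ≡ 1 (mod 79), so 17⁻¹ ≡ 14.
x = 2 + 17×((35 − 2)×14 mod 79) = 2 + 17×67 = 1141.
Check: 1141 mod 17 = 2, 1141 mod 79 = 35. ✓

1141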